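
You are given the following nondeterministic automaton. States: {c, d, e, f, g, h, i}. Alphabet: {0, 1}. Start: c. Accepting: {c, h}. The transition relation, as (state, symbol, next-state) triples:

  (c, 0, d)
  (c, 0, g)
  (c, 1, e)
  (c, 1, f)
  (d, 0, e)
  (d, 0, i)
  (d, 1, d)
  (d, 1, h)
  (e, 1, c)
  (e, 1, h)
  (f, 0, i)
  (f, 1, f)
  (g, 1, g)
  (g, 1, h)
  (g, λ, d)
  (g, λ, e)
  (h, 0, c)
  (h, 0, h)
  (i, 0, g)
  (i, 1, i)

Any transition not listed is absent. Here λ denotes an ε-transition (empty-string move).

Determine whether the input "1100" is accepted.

Yes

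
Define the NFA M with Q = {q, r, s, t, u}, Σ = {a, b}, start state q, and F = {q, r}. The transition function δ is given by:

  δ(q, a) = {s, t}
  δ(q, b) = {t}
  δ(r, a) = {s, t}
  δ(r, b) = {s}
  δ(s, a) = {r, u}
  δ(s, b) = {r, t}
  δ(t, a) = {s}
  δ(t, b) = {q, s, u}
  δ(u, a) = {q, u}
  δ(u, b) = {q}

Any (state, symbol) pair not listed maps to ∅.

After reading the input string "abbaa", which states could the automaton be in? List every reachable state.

{q, r, s, t, u}

Start in {q}.
Read 'a': {q} → {s, t}.
Read 'b': {s, t} → {q, r, s, t, u}.
Read 'b': {q, r, s, t, u} → {q, r, s, t, u}.
Read 'a': {q, r, s, t, u} → {q, r, s, t, u}.
Read 'a': {q, r, s, t, u} → {q, r, s, t, u}.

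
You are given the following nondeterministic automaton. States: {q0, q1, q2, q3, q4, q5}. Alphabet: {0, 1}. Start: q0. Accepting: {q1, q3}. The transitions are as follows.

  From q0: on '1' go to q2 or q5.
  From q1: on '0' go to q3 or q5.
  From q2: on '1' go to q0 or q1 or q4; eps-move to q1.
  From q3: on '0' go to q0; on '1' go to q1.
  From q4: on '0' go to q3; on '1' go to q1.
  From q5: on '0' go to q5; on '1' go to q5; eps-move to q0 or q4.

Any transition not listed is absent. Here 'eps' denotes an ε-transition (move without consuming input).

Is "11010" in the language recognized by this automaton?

Yes

Start in {q0}.
Read '1': {q0} → {q0, q1, q2, q4, q5}.
Read '1': {q0, q1, q2, q4, q5} → {q0, q1, q2, q4, q5}.
Read '0': {q0, q1, q2, q4, q5} → {q0, q3, q4, q5}.
Read '1': {q0, q3, q4, q5} → {q0, q1, q2, q4, q5}.
Read '0': {q0, q1, q2, q4, q5} → {q0, q3, q4, q5}.
The final set {q0, q3, q4, q5} contains the accepting state q3.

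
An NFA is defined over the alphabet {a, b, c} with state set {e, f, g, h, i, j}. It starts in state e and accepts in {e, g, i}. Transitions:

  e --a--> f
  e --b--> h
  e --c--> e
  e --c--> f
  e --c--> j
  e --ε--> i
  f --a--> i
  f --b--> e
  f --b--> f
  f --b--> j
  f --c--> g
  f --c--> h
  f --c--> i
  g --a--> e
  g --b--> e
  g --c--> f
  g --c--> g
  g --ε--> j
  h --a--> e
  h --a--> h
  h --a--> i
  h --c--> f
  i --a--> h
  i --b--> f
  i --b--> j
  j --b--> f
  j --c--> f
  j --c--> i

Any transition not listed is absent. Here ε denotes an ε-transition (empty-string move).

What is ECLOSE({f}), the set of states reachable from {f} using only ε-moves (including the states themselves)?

{f}

Begin with {f}.
No ε-moves leave this set, so the closure equals the set itself.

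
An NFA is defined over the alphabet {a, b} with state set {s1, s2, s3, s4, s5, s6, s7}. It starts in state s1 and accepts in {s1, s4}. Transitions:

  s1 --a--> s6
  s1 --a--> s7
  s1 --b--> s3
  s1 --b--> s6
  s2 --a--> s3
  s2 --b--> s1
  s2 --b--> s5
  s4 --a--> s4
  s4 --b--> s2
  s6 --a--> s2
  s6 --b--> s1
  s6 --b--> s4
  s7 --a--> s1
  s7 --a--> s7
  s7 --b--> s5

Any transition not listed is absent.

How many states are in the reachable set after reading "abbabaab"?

4

Start in {s1}.
Read 'a': {s1} → {s6, s7}.
Read 'b': {s6, s7} → {s1, s4, s5}.
Read 'b': {s1, s4, s5} → {s2, s3, s6}.
Read 'a': {s2, s3, s6} → {s2, s3}.
Read 'b': {s2, s3} → {s1, s5}.
Read 'a': {s1, s5} → {s6, s7}.
Read 'a': {s6, s7} → {s1, s2, s7}.
Read 'b': {s1, s2, s7} → {s1, s3, s5, s6}.
That set has 4 states.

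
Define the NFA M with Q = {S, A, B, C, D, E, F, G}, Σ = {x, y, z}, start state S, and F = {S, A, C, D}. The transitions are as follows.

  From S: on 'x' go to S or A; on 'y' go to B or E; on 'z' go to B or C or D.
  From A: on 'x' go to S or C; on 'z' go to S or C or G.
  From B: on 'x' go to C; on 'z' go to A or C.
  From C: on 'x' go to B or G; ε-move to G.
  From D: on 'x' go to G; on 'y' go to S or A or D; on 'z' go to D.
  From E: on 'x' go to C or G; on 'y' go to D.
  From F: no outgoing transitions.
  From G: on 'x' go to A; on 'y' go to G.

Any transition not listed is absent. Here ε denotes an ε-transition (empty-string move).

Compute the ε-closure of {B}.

{B}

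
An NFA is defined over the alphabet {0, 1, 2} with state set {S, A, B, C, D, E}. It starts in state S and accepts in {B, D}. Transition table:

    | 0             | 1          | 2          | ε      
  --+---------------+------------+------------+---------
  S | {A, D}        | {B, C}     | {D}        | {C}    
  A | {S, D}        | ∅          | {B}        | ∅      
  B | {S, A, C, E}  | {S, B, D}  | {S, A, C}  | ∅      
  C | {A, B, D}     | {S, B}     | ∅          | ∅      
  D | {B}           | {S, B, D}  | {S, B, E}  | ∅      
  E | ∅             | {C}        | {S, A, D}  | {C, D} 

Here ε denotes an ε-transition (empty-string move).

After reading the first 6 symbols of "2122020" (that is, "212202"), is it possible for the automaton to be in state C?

Start: ε-closure({S}) = {S, C}.
Read '2': {S, C} → {D}.
Read '1': {D} → {S, B, C, D}.
Read '2': {S, B, C, D} → {S, A, B, C, D, E}.
Read '2': {S, A, B, C, D, E} → {S, A, B, C, D, E}.
Read '0': {S, A, B, C, D, E} → {S, A, B, C, D, E}.
Read '2': {S, A, B, C, D, E} → {S, A, B, C, D, E}.
State C is in {S, A, B, C, D, E}.

Yes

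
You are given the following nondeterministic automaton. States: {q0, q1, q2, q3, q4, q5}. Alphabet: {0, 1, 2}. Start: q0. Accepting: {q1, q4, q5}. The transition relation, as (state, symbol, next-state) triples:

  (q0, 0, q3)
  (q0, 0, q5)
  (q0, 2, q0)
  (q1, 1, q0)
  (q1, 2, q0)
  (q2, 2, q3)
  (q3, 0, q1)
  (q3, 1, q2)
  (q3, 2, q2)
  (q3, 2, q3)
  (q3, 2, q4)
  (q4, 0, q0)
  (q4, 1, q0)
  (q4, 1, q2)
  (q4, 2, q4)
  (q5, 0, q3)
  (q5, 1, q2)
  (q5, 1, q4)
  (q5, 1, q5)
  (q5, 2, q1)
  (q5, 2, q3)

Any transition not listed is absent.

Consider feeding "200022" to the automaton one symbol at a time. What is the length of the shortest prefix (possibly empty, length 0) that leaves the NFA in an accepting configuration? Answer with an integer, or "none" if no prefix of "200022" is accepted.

2

Start in {q0}.
Read '2': {q0} → {q0}.
Read '0': {q0} → {q3, q5}.
None of the earlier sets intersect F, but {q3, q5} does.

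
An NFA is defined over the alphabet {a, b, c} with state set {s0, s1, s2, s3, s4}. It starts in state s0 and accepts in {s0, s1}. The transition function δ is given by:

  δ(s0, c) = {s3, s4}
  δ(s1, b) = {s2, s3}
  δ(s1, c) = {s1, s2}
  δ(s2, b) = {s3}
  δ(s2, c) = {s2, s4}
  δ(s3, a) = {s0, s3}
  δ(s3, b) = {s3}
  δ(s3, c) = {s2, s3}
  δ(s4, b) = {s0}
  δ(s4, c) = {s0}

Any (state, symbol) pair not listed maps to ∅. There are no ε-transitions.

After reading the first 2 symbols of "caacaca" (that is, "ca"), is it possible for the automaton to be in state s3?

Start in {s0}.
Read 'c': s0→{s3, s4}; now {s3, s4}.
Read 'a': s3→{s0, s3}, s4→∅; now {s0, s3}.
State s3 is in {s0, s3}.

Yes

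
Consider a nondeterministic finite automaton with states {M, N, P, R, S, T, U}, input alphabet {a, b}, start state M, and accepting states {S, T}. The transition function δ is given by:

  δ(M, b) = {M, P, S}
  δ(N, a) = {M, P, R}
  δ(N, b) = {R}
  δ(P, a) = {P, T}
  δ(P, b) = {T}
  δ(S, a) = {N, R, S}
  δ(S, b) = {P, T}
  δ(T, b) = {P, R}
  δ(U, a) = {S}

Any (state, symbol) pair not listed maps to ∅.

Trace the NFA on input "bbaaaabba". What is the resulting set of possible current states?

Start in {M}.
Read 'b': M→{M, P, S}; now {M, P, S}.
Read 'b': M→{M, P, S}, P→{T}, S→{P, T}; now {M, P, S, T}.
Read 'a': M→∅, P→{P, T}, S→{N, R, S}, T→∅; now {N, P, R, S, T}.
Read 'a': N→{M, P, R}, P→{P, T}, R→∅, S→{N, R, S}, T→∅; now {M, N, P, R, S, T}.
Read 'a': M→∅, N→{M, P, R}, P→{P, T}, R→∅, S→{N, R, S}, T→∅; now {M, N, P, R, S, T}.
Read 'a': M→∅, N→{M, P, R}, P→{P, T}, R→∅, S→{N, R, S}, T→∅; now {M, N, P, R, S, T}.
Read 'b': M→{M, P, S}, N→{R}, P→{T}, R→∅, S→{P, T}, T→{P, R}; now {M, P, R, S, T}.
Read 'b': M→{M, P, S}, P→{T}, R→∅, S→{P, T}, T→{P, R}; now {M, P, R, S, T}.
Read 'a': M→∅, P→{P, T}, R→∅, S→{N, R, S}, T→∅; now {N, P, R, S, T}.

{N, P, R, S, T}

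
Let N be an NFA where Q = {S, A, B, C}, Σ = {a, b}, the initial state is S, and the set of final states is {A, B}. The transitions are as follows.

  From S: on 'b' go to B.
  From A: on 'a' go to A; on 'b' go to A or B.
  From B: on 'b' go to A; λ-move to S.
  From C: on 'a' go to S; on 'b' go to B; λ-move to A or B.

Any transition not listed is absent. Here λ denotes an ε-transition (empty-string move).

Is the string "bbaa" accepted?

Start in {S}.
Read 'b': S→{B}; union {B}; ε-closure = {S, B}.
Read 'b': S→{B}, B→{A}; union {A, B}; ε-closure = {S, A, B}.
Read 'a': S→∅, A→{A}, B→∅; now {A}.
Read 'a': A→{A}; now {A}.
The final set {A} contains the accepting state A.

Yes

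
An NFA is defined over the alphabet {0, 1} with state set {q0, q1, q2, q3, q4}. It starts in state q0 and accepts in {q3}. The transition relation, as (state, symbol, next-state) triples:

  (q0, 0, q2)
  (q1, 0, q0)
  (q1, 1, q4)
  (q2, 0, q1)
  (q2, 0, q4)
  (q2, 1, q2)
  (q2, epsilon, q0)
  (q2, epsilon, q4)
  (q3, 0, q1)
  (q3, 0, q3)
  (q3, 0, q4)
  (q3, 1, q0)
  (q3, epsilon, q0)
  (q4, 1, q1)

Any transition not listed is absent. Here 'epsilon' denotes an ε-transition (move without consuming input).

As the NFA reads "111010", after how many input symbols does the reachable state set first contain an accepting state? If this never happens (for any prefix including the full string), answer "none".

none

Start in {q0}.
Read '1': {q0} → ∅.
The set is empty and remains empty for the remaining 5 symbols.
No reachable set along the way intersects F.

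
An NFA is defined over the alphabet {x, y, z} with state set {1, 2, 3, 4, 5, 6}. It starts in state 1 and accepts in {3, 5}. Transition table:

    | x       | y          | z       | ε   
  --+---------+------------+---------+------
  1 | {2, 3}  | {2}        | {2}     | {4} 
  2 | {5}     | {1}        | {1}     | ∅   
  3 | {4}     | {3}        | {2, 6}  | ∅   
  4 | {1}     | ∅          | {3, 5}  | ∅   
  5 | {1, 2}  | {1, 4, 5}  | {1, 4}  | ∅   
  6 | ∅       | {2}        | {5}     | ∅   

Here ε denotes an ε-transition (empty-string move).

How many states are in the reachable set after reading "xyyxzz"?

6

Start: ε-closure({1}) = {1, 4}.
Read 'x': 1→{2, 3}, 4→{1}; union {1, 2, 3}; ε-closure = {1, 2, 3, 4}.
Read 'y': 1→{2}, 2→{1}, 3→{3}, 4→∅; union {1, 2, 3}; ε-closure = {1, 2, 3, 4}.
Read 'y': 1→{2}, 2→{1}, 3→{3}, 4→∅; union {1, 2, 3}; ε-closure = {1, 2, 3, 4}.
Read 'x': 1→{2, 3}, 2→{5}, 3→{4}, 4→{1}; now {1, 2, 3, 4, 5}.
Read 'z': 1→{2}, 2→{1}, 3→{2, 6}, 4→{3, 5}, 5→{1, 4}; now {1, 2, 3, 4, 5, 6}.
Read 'z': 1→{2}, 2→{1}, 3→{2, 6}, 4→{3, 5}, 5→{1, 4}, 6→{5}; now {1, 2, 3, 4, 5, 6}.
That set has 6 states.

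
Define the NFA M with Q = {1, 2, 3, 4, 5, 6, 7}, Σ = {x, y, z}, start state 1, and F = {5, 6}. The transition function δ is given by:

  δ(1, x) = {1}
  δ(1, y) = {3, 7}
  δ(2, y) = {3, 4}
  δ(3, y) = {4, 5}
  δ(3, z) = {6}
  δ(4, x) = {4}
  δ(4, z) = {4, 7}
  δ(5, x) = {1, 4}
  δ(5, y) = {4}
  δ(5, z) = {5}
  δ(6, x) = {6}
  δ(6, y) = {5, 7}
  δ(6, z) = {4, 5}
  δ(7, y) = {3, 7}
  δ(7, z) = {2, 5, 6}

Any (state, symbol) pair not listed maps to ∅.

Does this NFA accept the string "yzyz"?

Yes

Start in {1}.
Read 'y': {1} → {3, 7}.
Read 'z': {3, 7} → {2, 5, 6}.
Read 'y': {2, 5, 6} → {3, 4, 5, 7}.
Read 'z': {3, 4, 5, 7} → {2, 4, 5, 6, 7}.
The final set {2, 4, 5, 6, 7} contains the accepting states 5, 6.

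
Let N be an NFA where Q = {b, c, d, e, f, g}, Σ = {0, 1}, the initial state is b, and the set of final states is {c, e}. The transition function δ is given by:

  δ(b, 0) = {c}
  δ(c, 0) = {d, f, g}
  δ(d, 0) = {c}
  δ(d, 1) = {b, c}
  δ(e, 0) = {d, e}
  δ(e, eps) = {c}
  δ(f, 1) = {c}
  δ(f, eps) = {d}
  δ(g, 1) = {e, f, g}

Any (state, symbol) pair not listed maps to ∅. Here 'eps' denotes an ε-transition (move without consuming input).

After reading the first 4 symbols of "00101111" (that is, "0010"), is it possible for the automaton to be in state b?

Start in {b}.
Read '0': {b} → {c}.
Read '0': {c} → {d, f, g}.
Read '1': {d, f, g} → {b, c, d, e, f, g}.
Read '0': {b, c, d, e, f, g} → {c, d, e, f, g}.
State b is not in {c, d, e, f, g}.

No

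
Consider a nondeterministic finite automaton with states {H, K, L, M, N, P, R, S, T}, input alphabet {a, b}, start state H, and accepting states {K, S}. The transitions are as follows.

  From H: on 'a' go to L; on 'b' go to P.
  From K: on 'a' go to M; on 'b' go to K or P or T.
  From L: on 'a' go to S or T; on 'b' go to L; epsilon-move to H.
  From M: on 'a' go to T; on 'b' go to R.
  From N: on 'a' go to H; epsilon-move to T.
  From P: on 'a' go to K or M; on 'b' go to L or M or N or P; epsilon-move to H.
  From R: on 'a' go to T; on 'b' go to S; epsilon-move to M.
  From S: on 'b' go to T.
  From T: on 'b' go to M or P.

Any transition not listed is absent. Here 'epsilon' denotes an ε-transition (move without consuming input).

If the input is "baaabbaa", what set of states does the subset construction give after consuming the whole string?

{H, L, M, S, T}

Start in {H}.
Read 'b': H→{P}; union {P}; ε-closure = {H, P}.
Read 'a': H→{L}, P→{K, M}; union {K, L, M}; ε-closure = {H, K, L, M}.
Read 'a': H→{L}, K→{M}, L→{S, T}, M→{T}; union {L, M, S, T}; ε-closure = {H, L, M, S, T}.
Read 'a': H→{L}, L→{S, T}, M→{T}, S→∅, T→∅; union {L, S, T}; ε-closure = {H, L, S, T}.
Read 'b': H→{P}, L→{L}, S→{T}, T→{M, P}; union {L, M, P, T}; ε-closure = {H, L, M, P, T}.
Read 'b': H→{P}, L→{L}, M→{R}, P→{L, M, N, P}, T→{M, P}; union {L, M, N, P, R}; ε-closure = {H, L, M, N, P, R, T}.
Read 'a': H→{L}, L→{S, T}, M→{T}, N→{H}, P→{K, M}, R→{T}, T→∅; now {H, K, L, M, S, T}.
Read 'a': H→{L}, K→{M}, L→{S, T}, M→{T}, S→∅, T→∅; union {L, M, S, T}; ε-closure = {H, L, M, S, T}.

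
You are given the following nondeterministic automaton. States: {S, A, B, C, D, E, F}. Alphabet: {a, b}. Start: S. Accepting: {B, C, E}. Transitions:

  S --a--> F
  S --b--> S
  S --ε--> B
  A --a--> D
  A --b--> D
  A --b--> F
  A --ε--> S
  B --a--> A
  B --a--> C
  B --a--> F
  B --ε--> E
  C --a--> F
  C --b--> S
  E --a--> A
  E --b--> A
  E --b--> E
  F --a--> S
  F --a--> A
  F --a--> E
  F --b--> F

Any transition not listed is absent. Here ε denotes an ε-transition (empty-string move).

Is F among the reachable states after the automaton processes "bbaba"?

Yes

Start: ε-closure({S}) = {S, B, E}.
Read 'b': {S, B, E} → {S, A, B, E}.
Read 'b': {S, A, B, E} → {S, A, B, D, E, F}.
Read 'a': {S, A, B, D, E, F} → {S, A, B, C, D, E, F}.
Read 'b': {S, A, B, C, D, E, F} → {S, A, B, D, E, F}.
Read 'a': {S, A, B, D, E, F} → {S, A, B, C, D, E, F}.
State F is in {S, A, B, C, D, E, F}.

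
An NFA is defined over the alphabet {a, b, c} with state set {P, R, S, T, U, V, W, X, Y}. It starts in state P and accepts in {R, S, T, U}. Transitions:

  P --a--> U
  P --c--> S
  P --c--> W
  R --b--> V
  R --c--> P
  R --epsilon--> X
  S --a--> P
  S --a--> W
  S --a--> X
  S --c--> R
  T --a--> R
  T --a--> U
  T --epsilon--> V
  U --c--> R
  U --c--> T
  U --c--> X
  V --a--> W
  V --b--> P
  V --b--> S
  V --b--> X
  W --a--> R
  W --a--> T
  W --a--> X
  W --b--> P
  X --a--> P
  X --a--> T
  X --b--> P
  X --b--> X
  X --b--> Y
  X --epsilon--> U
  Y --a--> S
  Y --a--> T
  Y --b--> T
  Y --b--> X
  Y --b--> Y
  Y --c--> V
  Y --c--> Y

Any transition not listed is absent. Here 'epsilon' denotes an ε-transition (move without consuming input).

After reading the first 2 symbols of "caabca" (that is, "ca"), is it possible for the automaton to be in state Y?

No

Start in {P}.
Read 'c': P→{S, W}; now {S, W}.
Read 'a': S→{P, W, X}, W→{R, T, X}; union {P, R, T, W, X}; ε-closure = {P, R, T, U, V, W, X}.
State Y is not in {P, R, T, U, V, W, X}.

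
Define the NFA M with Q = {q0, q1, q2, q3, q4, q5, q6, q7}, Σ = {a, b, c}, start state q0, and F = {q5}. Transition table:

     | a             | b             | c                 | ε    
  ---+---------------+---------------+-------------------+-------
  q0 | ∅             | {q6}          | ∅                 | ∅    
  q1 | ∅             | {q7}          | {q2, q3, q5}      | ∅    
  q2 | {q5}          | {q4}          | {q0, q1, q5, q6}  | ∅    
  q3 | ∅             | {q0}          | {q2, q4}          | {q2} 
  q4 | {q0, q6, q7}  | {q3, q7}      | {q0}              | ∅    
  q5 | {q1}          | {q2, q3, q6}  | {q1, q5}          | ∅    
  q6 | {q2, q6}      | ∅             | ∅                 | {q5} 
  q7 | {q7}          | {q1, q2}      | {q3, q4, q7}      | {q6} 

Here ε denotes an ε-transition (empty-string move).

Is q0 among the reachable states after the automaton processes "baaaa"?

No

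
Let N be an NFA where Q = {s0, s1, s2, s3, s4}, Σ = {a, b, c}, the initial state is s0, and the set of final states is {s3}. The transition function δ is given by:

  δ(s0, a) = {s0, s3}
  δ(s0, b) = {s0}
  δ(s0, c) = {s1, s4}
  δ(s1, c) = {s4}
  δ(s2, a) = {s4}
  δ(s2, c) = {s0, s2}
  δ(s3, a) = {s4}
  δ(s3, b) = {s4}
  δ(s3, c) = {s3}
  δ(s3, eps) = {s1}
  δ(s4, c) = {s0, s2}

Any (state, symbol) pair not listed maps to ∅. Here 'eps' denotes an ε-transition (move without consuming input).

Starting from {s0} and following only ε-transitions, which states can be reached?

{s0}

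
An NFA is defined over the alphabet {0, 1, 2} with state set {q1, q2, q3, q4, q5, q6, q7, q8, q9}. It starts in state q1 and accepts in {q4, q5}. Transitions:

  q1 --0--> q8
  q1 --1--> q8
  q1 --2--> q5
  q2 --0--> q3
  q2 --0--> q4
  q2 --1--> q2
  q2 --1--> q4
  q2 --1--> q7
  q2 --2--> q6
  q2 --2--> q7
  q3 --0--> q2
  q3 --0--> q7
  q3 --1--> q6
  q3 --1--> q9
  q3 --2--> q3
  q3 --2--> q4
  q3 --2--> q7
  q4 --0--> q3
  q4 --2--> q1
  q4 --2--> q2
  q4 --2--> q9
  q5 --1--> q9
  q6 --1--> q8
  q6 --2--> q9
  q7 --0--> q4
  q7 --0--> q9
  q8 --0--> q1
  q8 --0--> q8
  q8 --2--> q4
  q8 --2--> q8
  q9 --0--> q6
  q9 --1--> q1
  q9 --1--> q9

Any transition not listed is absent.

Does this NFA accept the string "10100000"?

No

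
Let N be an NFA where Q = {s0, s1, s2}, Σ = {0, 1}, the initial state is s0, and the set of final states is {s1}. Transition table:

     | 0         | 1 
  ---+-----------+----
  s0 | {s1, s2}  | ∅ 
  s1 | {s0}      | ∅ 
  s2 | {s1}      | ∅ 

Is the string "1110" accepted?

Start in {s0}.
Read '1': s0→∅; now ∅.
The set is empty and remains empty for the remaining 3 symbols.
The final set ∅ contains no accepting state.

No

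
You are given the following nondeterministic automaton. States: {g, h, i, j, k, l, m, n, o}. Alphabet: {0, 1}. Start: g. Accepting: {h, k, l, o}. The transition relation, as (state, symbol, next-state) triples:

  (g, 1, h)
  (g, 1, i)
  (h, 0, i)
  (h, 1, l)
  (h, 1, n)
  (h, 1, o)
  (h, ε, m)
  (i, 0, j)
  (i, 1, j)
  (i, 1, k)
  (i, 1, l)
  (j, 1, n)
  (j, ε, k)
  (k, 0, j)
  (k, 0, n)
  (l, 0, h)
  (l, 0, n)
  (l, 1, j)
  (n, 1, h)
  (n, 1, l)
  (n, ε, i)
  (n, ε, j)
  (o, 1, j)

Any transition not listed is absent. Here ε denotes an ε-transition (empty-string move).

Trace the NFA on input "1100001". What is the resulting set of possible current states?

{h, i, j, k, l, m, n}

Start in {g}.
Read '1': {g} → {h, i, m}.
Read '1': {h, i, m} → {i, j, k, l, n, o}.
Read '0': {i, j, k, l, n, o} → {h, i, j, k, m, n}.
Read '0': {h, i, j, k, m, n} → {i, j, k, n}.
Read '0': {i, j, k, n} → {i, j, k, n}.
Read '0': {i, j, k, n} → {i, j, k, n}.
Read '1': {i, j, k, n} → {h, i, j, k, l, m, n}.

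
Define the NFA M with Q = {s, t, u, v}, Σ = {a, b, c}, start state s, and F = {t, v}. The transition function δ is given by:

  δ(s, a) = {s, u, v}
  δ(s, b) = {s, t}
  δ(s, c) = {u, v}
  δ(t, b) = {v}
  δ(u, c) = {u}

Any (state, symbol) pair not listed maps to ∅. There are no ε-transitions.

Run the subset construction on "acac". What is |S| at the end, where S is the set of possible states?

0

Start in {s}.
Read 'a': s→{s, u, v}; now {s, u, v}.
Read 'c': s→{u, v}, u→{u}, v→∅; now {u, v}.
Read 'a': u→∅, v→∅; now ∅.
The set is empty and remains empty for the remaining 1 symbol.
That set has 0 states.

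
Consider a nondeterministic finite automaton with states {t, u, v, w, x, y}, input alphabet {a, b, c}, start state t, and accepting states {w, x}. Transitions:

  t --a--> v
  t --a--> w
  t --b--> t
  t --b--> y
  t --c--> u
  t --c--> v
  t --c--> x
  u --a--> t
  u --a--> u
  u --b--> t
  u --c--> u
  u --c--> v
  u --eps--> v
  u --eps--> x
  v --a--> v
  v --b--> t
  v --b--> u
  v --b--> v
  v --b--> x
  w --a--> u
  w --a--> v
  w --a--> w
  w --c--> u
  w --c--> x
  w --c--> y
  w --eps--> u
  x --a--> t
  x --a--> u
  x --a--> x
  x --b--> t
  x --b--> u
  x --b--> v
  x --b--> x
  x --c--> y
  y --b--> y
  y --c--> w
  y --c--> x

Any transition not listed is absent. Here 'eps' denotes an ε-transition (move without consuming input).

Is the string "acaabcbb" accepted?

Yes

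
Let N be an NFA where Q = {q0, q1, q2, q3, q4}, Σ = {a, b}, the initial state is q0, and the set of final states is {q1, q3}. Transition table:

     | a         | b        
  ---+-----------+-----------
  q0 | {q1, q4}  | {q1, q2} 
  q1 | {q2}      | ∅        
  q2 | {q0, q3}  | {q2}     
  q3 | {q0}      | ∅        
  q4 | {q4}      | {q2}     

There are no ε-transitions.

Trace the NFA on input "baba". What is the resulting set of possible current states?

Start in {q0}.
Read 'b': q0→{q1, q2}; now {q1, q2}.
Read 'a': q1→{q2}, q2→{q0, q3}; now {q0, q2, q3}.
Read 'b': q0→{q1, q2}, q2→{q2}, q3→∅; now {q1, q2}.
Read 'a': q1→{q2}, q2→{q0, q3}; now {q0, q2, q3}.

{q0, q2, q3}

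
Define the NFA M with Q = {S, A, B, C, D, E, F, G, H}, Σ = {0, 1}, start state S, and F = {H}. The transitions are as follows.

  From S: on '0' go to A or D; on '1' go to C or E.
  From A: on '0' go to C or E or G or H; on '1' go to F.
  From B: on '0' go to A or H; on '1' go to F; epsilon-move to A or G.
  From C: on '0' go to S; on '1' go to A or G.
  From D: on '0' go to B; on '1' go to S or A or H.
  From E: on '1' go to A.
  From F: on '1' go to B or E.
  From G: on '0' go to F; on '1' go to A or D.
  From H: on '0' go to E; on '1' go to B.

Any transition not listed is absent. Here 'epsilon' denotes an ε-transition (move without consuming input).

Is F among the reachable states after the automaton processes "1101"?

Start in {S}.
Read '1': S→{C, E}; now {C, E}.
Read '1': C→{A, G}, E→{A}; now {A, G}.
Read '0': A→{C, E, G, H}, G→{F}; now {C, E, F, G, H}.
Read '1': C→{A, G}, E→{A}, F→{B, E}, G→{A, D}, H→{B}; now {A, B, D, E, G}.
State F is not in {A, B, D, E, G}.

No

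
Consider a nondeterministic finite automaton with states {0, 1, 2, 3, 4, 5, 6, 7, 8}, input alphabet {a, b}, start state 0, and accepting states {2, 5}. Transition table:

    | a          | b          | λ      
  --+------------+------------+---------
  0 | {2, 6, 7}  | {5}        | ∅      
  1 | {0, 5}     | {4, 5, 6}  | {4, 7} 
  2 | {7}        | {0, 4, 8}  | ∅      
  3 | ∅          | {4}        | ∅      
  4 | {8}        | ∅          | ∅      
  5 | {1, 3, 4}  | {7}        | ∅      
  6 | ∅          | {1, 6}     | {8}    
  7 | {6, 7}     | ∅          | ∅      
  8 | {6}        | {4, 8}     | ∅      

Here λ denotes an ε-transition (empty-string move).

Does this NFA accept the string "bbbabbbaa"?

No

Start in {0}.
Read 'b': 0→{5}; now {5}.
Read 'b': 5→{7}; now {7}.
Read 'b': 7→∅; now ∅.
The set is empty and remains empty for the remaining 6 symbols.
The final set ∅ contains no accepting state.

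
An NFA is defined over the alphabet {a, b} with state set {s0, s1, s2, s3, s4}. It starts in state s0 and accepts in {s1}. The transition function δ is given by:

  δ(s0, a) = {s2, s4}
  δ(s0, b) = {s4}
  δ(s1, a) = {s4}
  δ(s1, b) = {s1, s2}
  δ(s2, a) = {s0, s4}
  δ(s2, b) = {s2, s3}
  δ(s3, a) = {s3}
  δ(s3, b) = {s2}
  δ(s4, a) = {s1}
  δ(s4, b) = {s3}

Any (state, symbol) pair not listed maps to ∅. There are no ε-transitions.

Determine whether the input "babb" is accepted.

Start in {s0}.
Read 'b': s0→{s4}; now {s4}.
Read 'a': s4→{s1}; now {s1}.
Read 'b': s1→{s1, s2}; now {s1, s2}.
Read 'b': s1→{s1, s2}, s2→{s2, s3}; now {s1, s2, s3}.
The final set {s1, s2, s3} contains the accepting state s1.

Yes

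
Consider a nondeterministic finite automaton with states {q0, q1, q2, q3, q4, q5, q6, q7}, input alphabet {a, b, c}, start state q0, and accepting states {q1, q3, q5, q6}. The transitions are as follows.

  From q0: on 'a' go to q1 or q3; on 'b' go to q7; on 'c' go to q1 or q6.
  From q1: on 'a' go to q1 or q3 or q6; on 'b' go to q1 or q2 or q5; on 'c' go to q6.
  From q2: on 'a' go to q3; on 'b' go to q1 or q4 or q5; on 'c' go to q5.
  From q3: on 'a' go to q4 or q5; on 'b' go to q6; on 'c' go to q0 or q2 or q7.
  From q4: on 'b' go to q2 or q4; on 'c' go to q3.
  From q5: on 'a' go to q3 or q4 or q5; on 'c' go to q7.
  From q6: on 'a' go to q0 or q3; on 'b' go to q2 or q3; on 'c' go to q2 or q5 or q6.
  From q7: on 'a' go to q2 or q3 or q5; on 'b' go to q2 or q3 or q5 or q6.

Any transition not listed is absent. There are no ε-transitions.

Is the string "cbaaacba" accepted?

Yes

Start in {q0}.
Read 'c': q0→{q1, q6}; now {q1, q6}.
Read 'b': q1→{q1, q2, q5}, q6→{q2, q3}; now {q1, q2, q3, q5}.
Read 'a': q1→{q1, q3, q6}, q2→{q3}, q3→{q4, q5}, q5→{q3, q4, q5}; now {q1, q3, q4, q5, q6}.
Read 'a': q1→{q1, q3, q6}, q3→{q4, q5}, q4→∅, q5→{q3, q4, q5}, q6→{q0, q3}; now {q0, q1, q3, q4, q5, q6}.
Read 'a': q0→{q1, q3}, q1→{q1, q3, q6}, q3→{q4, q5}, q4→∅, q5→{q3, q4, q5}, q6→{q0, q3}; now {q0, q1, q3, q4, q5, q6}.
Read 'c': q0→{q1, q6}, q1→{q6}, q3→{q0, q2, q7}, q4→{q3}, q5→{q7}, q6→{q2, q5, q6}; now {q0, q1, q2, q3, q5, q6, q7}.
Read 'b': q0→{q7}, q1→{q1, q2, q5}, q2→{q1, q4, q5}, q3→{q6}, q5→∅, q6→{q2, q3}, q7→{q2, q3, q5, q6}; now {q1, q2, q3, q4, q5, q6, q7}.
Read 'a': q1→{q1, q3, q6}, q2→{q3}, q3→{q4, q5}, q4→∅, q5→{q3, q4, q5}, q6→{q0, q3}, q7→{q2, q3, q5}; now {q0, q1, q2, q3, q4, q5, q6}.
The final set {q0, q1, q2, q3, q4, q5, q6} contains the accepting states q1, q3, q5, q6.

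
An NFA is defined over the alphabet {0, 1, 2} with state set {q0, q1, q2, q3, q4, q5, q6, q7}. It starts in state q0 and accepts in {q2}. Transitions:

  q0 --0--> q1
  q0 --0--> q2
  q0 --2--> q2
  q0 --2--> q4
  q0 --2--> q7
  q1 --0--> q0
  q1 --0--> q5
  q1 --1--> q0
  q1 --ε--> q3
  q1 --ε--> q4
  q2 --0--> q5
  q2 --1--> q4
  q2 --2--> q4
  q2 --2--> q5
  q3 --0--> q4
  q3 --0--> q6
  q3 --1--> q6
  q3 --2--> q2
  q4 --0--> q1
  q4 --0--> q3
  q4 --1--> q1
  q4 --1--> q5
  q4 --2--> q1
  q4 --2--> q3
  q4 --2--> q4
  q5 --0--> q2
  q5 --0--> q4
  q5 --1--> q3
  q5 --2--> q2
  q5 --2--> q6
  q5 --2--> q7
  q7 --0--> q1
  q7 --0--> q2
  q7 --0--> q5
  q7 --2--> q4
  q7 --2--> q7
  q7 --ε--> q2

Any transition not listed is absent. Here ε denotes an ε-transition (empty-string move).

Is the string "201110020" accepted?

Start in {q0}.
Read '2': q0→{q2, q4, q7}; now {q2, q4, q7}.
Read '0': q2→{q5}, q4→{q1, q3}, q7→{q1, q2, q5}; union {q1, q2, q3, q5}; ε-closure = {q1, q2, q3, q4, q5}.
Read '1': q1→{q0}, q2→{q4}, q3→{q6}, q4→{q1, q5}, q5→{q3}; now {q0, q1, q3, q4, q5, q6}.
Read '1': q0→∅, q1→{q0}, q3→{q6}, q4→{q1, q5}, q5→{q3}, q6→∅; union {q0, q1, q3, q5, q6}; ε-closure = {q0, q1, q3, q4, q5, q6}.
Read '1': q0→∅, q1→{q0}, q3→{q6}, q4→{q1, q5}, q5→{q3}, q6→∅; union {q0, q1, q3, q5, q6}; ε-closure = {q0, q1, q3, q4, q5, q6}.
Read '0': q0→{q1, q2}, q1→{q0, q5}, q3→{q4, q6}, q4→{q1, q3}, q5→{q2, q4}, q6→∅; now {q0, q1, q2, q3, q4, q5, q6}.
Read '0': q0→{q1, q2}, q1→{q0, q5}, q2→{q5}, q3→{q4, q6}, q4→{q1, q3}, q5→{q2, q4}, q6→∅; now {q0, q1, q2, q3, q4, q5, q6}.
Read '2': q0→{q2, q4, q7}, q1→∅, q2→{q4, q5}, q3→{q2}, q4→{q1, q3, q4}, q5→{q2, q6, q7}, q6→∅; now {q1, q2, q3, q4, q5, q6, q7}.
Read '0': q1→{q0, q5}, q2→{q5}, q3→{q4, q6}, q4→{q1, q3}, q5→{q2, q4}, q6→∅, q7→{q1, q2, q5}; now {q0, q1, q2, q3, q4, q5, q6}.
The final set {q0, q1, q2, q3, q4, q5, q6} contains the accepting state q2.

Yes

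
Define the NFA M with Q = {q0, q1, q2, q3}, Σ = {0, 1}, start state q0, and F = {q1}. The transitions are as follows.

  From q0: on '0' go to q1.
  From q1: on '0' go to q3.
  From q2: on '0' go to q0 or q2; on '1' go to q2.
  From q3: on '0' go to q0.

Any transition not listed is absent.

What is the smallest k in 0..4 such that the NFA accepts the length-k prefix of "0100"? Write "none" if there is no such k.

Start in {q0}.
Read '0': q0→{q1}; now {q1}.
None of the earlier sets intersect F, but {q1} does.

1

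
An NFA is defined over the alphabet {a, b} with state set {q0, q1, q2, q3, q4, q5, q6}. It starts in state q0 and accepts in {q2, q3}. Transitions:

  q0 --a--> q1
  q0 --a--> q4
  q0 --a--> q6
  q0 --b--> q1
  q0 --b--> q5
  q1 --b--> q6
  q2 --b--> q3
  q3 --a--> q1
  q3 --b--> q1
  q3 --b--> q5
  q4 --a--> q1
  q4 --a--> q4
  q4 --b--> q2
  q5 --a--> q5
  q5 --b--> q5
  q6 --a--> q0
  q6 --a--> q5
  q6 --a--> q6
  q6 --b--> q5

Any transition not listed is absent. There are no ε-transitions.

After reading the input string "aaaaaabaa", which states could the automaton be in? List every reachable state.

Start in {q0}.
Read 'a': {q0} → {q1, q4, q6}.
Read 'a': {q1, q4, q6} → {q0, q1, q4, q5, q6}.
Read 'a': {q0, q1, q4, q5, q6} → {q0, q1, q4, q5, q6}.
Read 'a': {q0, q1, q4, q5, q6} → {q0, q1, q4, q5, q6}.
Read 'a': {q0, q1, q4, q5, q6} → {q0, q1, q4, q5, q6}.
Read 'a': {q0, q1, q4, q5, q6} → {q0, q1, q4, q5, q6}.
Read 'b': {q0, q1, q4, q5, q6} → {q1, q2, q5, q6}.
Read 'a': {q1, q2, q5, q6} → {q0, q5, q6}.
Read 'a': {q0, q5, q6} → {q0, q1, q4, q5, q6}.

{q0, q1, q4, q5, q6}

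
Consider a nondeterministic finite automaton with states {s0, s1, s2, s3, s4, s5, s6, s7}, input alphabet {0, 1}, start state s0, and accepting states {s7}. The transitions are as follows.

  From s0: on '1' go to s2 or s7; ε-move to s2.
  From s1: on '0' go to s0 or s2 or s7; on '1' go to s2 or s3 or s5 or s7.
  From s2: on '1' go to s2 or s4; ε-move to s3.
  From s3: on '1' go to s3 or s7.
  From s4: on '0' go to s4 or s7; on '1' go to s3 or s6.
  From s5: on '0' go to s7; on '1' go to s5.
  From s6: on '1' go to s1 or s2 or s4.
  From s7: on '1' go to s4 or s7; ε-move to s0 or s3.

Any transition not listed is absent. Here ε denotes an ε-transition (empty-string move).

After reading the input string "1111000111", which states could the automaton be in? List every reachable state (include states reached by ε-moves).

{s0, s1, s2, s3, s4, s5, s6, s7}

Start: ε-closure({s0}) = {s0, s2, s3}.
Read '1': s0→{s2, s7}, s2→{s2, s4}, s3→{s3, s7}; union {s2, s3, s4, s7}; ε-closure = {s0, s2, s3, s4, s7}.
Read '1': s0→{s2, s7}, s2→{s2, s4}, s3→{s3, s7}, s4→{s3, s6}, s7→{s4, s7}; union {s2, s3, s4, s6, s7}; ε-closure = {s0, s2, s3, s4, s6, s7}.
Read '1': s0→{s2, s7}, s2→{s2, s4}, s3→{s3, s7}, s4→{s3, s6}, s6→{s1, s2, s4}, s7→{s4, s7}; union {s1, s2, s3, s4, s6, s7}; ε-closure = {s0, s1, s2, s3, s4, s6, s7}.
Read '1': s0→{s2, s7}, s1→{s2, s3, s5, s7}, s2→{s2, s4}, s3→{s3, s7}, s4→{s3, s6}, s6→{s1, s2, s4}, s7→{s4, s7}; union {s1, s2, s3, s4, s5, s6, s7}; ε-closure = {s0, s1, s2, s3, s4, s5, s6, s7}.
Read '0': s0→∅, s1→{s0, s2, s7}, s2→∅, s3→∅, s4→{s4, s7}, s5→{s7}, s6→∅, s7→∅; union {s0, s2, s4, s7}; ε-closure = {s0, s2, s3, s4, s7}.
Read '0': s0→∅, s2→∅, s3→∅, s4→{s4, s7}, s7→∅; union {s4, s7}; ε-closure = {s0, s2, s3, s4, s7}.
Read '0': s0→∅, s2→∅, s3→∅, s4→{s4, s7}, s7→∅; union {s4, s7}; ε-closure = {s0, s2, s3, s4, s7}.
Read '1': s0→{s2, s7}, s2→{s2, s4}, s3→{s3, s7}, s4→{s3, s6}, s7→{s4, s7}; union {s2, s3, s4, s6, s7}; ε-closure = {s0, s2, s3, s4, s6, s7}.
Read '1': s0→{s2, s7}, s2→{s2, s4}, s3→{s3, s7}, s4→{s3, s6}, s6→{s1, s2, s4}, s7→{s4, s7}; union {s1, s2, s3, s4, s6, s7}; ε-closure = {s0, s1, s2, s3, s4, s6, s7}.
Read '1': s0→{s2, s7}, s1→{s2, s3, s5, s7}, s2→{s2, s4}, s3→{s3, s7}, s4→{s3, s6}, s6→{s1, s2, s4}, s7→{s4, s7}; union {s1, s2, s3, s4, s5, s6, s7}; ε-closure = {s0, s1, s2, s3, s4, s5, s6, s7}.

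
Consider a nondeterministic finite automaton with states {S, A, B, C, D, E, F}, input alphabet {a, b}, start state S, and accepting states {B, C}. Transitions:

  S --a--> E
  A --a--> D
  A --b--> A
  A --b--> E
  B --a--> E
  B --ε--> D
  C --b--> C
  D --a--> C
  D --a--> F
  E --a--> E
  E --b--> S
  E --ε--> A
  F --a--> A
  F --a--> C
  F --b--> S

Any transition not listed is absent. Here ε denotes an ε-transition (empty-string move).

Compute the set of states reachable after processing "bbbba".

∅

Start in {S}.
Read 'b': {S} → ∅.
The set is empty and remains empty for the remaining 4 symbols.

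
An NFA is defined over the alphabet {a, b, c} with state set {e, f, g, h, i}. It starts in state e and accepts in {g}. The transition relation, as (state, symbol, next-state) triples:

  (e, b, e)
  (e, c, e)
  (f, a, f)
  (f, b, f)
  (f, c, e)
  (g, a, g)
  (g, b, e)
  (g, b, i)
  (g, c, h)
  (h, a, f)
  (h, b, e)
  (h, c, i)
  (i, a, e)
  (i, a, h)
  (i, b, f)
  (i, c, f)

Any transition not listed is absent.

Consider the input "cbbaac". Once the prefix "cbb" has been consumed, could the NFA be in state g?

Start in {e}.
Read 'c': {e} → {e}.
Read 'b': {e} → {e}.
Read 'b': {e} → {e}.
State g is not in {e}.

No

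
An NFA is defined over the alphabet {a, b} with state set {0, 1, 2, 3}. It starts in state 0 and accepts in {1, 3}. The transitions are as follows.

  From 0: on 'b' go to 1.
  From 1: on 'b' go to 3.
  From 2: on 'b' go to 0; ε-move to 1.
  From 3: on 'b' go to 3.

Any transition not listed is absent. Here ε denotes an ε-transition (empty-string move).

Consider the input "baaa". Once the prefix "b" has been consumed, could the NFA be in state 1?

Yes

Start in {0}.
Read 'b': {0} → {1}.
State 1 is in {1}.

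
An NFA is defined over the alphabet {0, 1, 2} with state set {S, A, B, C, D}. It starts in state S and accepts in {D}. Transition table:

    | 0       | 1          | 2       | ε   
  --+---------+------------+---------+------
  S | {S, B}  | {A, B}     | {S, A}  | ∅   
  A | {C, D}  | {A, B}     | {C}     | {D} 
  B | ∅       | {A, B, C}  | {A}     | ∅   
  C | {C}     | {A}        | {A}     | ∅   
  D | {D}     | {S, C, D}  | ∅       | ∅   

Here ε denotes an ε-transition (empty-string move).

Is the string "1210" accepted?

Start in {S}.
Read '1': {S} → {A, B, D}.
Read '2': {A, B, D} → {A, C, D}.
Read '1': {A, C, D} → {S, A, B, C, D}.
Read '0': {S, A, B, C, D} → {S, B, C, D}.
The final set {S, B, C, D} contains the accepting state D.

Yes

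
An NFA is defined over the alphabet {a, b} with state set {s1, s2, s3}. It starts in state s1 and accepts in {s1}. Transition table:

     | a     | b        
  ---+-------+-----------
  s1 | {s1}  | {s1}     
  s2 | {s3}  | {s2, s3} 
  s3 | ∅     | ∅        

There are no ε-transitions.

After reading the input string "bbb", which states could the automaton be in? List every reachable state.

{s1}

Start in {s1}.
Read 'b': s1→{s1}; now {s1}.
Read 'b': s1→{s1}; now {s1}.
Read 'b': s1→{s1}; now {s1}.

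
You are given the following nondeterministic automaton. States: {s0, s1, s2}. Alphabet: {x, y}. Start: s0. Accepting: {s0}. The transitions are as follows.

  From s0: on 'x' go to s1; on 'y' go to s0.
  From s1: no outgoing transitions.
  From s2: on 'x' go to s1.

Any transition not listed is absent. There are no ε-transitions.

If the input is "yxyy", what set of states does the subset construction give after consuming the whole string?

Start in {s0}.
Read 'y': s0→{s0}; now {s0}.
Read 'x': s0→{s1}; now {s1}.
Read 'y': s1→∅; now ∅.
The set is empty and remains empty for the remaining 1 symbol.

∅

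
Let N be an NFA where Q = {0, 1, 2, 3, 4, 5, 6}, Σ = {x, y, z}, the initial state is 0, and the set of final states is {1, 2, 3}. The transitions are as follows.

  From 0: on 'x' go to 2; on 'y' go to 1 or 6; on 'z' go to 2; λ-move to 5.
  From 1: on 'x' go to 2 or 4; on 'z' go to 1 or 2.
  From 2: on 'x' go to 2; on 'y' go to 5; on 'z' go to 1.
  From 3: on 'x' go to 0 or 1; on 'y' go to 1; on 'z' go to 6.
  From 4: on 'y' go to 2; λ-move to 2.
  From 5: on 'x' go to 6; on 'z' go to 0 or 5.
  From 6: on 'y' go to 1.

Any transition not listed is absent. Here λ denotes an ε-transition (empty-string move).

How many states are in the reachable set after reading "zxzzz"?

Start: ε-closure({0}) = {0, 5}.
Read 'z': 0→{2}, 5→{0, 5}; now {0, 2, 5}.
Read 'x': 0→{2}, 2→{2}, 5→{6}; now {2, 6}.
Read 'z': 2→{1}, 6→∅; now {1}.
Read 'z': 1→{1, 2}; now {1, 2}.
Read 'z': 1→{1, 2}, 2→{1}; now {1, 2}.
That set has 2 states.

2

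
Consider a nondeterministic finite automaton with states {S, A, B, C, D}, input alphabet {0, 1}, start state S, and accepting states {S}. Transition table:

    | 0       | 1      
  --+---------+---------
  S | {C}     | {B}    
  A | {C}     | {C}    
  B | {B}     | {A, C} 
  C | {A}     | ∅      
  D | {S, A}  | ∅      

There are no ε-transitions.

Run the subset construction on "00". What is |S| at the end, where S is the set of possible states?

Start in {S}.
Read '0': {S} → {C}.
Read '0': {C} → {A}.
That set has 1 state.

1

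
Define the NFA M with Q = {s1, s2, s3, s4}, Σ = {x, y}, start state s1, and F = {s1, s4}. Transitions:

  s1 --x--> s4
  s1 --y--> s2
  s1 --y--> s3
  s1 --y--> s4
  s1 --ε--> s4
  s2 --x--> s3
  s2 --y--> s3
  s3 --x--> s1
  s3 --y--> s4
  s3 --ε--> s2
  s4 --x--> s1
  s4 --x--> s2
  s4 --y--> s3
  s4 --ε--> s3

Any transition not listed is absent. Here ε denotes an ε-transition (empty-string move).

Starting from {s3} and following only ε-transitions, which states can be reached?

Begin with {s3}.
ε-move s3 → s2; add s2.

{s2, s3}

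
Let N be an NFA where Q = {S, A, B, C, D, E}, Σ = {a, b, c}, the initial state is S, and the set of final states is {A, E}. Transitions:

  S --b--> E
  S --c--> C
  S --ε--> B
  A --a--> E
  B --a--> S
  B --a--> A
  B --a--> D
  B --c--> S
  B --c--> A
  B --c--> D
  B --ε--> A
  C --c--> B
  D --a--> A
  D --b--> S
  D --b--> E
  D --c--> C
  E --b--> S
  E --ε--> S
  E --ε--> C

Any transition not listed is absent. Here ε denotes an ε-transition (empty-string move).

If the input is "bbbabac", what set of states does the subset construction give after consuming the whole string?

Start: ε-closure({S}) = {S, A, B}.
Read 'b': S→{E}, A→∅, B→∅; union {E}; ε-closure = {S, A, B, C, E}.
Read 'b': S→{E}, A→∅, B→∅, C→∅, E→{S}; union {S, E}; ε-closure = {S, A, B, C, E}.
Read 'b': S→{E}, A→∅, B→∅, C→∅, E→{S}; union {S, E}; ε-closure = {S, A, B, C, E}.
Read 'a': S→∅, A→{E}, B→{S, A, D}, C→∅, E→∅; union {S, A, D, E}; ε-closure = {S, A, B, C, D, E}.
Read 'b': S→{E}, A→∅, B→∅, C→∅, D→{S, E}, E→{S}; union {S, E}; ε-closure = {S, A, B, C, E}.
Read 'a': S→∅, A→{E}, B→{S, A, D}, C→∅, E→∅; union {S, A, D, E}; ε-closure = {S, A, B, C, D, E}.
Read 'c': S→{C}, A→∅, B→{S, A, D}, C→{B}, D→{C}, E→∅; now {S, A, B, C, D}.

{S, A, B, C, D}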